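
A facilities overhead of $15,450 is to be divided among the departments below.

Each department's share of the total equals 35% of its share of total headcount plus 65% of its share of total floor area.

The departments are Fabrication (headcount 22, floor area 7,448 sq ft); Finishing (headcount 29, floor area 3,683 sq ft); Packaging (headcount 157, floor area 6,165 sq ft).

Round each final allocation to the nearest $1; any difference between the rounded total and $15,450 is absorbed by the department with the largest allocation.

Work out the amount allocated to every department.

Fabrication: $4,896 · Finishing: $2,892 · Packaging: $7,662

Headcount total 208; floor area total 17,296.
Combined weights (35% headcount + 65% floor area): Fabrication 0.3169; Finishing 0.1872; Packaging 0.4959.
Unrounded shares: Fabrication 4,896.45; Finishing 2,892.37; Packaging 7,661.18.
After rounding ($1): Fabrication $4,896; Finishing $2,892; Packaging $7,661. Sum = $15,449.
Difference $15,450 − $15,449 = +$1 applied to largest allocation (Packaging): Packaging becomes $7,662.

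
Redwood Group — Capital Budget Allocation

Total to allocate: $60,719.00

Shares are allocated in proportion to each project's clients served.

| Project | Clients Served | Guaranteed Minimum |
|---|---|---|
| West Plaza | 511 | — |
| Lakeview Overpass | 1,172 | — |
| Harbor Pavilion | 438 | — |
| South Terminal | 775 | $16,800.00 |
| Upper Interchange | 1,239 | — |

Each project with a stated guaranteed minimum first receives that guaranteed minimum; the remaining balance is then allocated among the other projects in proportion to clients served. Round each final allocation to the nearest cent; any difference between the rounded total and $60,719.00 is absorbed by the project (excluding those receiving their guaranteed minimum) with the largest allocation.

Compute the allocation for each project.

Fund the minimums — South Terminal $16,800.00. Balance $43,919.00.
Balance split over remaining clients served 3,360: West Plaza 6,679.3479 → $6,679.35; Lakeview Overpass 15,319.3655 → $15,319.37; Harbor Pavilion 5,725.1554 → $5,725.16; Upper Interchange 16,195.1313 → $16,195.13.
Rounding difference −$0.01 applied to Upper Interchange → $16,195.12.

West Plaza: $6,679.35 · Lakeview Overpass: $15,319.37 · Harbor Pavilion: $5,725.16 · South Terminal: $16,800.00 · Upper Interchange: $16,195.12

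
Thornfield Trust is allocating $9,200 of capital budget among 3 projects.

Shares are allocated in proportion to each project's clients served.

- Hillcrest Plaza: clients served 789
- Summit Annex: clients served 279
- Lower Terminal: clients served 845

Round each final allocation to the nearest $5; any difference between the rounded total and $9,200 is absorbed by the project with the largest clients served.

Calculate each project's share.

Hillcrest Plaza: $3,795 · Summit Annex: $1,340 · Lower Terminal: $4,065

Combined clients served = 789 + 279 + 845 = 1,913.
Pro-rata amounts: Hillcrest Plaza 3,794.46; Summit Annex 1,341.77; Lower Terminal 4,063.77.
At nearest $5: Hillcrest Plaza $3,795; Summit Annex $1,340; Lower Terminal $4,065. Sum = $9,200.
No rounding difference to absorb.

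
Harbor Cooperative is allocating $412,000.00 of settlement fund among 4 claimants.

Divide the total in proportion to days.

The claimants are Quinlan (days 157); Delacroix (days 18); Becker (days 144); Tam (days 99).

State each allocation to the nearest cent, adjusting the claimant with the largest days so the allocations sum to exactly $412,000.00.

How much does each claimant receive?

Quinlan: $154,746.41 · Delacroix: $17,741.63 · Becker: $141,933.01 · Tam: $97,578.95

Total days = 157 + 18 + 144 + 99 = 418.
Pro-rata amounts: Quinlan 154,746.4115; Delacroix 17,741.6268; Becker 141,933.0144; Tam 97,578.9474.
Rounded to nearest cent: Quinlan $154,746.41; Delacroix $17,741.63; Becker $141,933.01; Tam $97,578.95. Sum = $412,000.00.
No rounding difference to absorb.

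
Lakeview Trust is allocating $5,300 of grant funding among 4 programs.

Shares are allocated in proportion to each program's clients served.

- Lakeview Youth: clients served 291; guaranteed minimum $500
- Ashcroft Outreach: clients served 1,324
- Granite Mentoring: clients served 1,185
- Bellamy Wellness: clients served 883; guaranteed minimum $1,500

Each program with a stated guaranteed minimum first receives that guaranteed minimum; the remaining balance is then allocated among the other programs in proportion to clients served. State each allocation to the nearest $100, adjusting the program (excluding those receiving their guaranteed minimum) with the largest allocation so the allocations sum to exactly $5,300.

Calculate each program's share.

Guaranteed amounts: Lakeview Youth $500; Bellamy Wellness $1,500. Residual $3,300.
Residual split over remaining clients served 2,509: Ashcroft Outreach 1,741.41 → $1,700; Granite Mentoring 1,558.59 → $1,600.

Lakeview Youth: $500; Ashcroft Outreach: $1,700; Granite Mentoring: $1,600; Bellamy Wellness: $1,500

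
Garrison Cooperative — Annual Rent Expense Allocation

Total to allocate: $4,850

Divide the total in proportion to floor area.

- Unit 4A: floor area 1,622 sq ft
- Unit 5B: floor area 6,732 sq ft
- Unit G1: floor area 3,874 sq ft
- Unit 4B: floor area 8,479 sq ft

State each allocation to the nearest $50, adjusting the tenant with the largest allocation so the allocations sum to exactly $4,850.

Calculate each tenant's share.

Floor area total: 20,707.
Pro-rata amounts: Unit 4A 1,622/20,707 × $4,850 = 379.91; Unit 5B 6,732/20,707 × $4,850 = 1,576.77; Unit G1 3,874/20,707 × $4,850 = 907.37; Unit 4B 8,479/20,707 × $4,850 = 1,985.95.
At nearest $50: Unit 4A $400; Unit 5B $1,600; Unit G1 $900; Unit 4B $2,000. Sum = $4,900.
Difference $4,850 − $4,900 = −$50 applied to largest allocation (Unit 4B): Unit 4B becomes $1,950.

Unit 4A: $400 | Unit 5B: $1,600 | Unit G1: $900 | Unit 4B: $1,950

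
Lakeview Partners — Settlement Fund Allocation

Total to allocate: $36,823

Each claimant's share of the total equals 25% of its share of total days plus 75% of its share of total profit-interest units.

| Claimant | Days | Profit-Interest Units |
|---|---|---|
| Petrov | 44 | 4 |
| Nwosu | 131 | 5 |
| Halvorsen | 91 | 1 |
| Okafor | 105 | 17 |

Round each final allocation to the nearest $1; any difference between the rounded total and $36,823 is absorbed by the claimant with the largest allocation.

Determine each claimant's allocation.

Totals — days 371, profit-interest units 27.
Combined weights (25% days + 75% profit-interest units): Petrov 0.1408; Nwosu 0.2272; Halvorsen 0.0891; Okafor 0.5430.
Pro-rata amounts: Petrov 5,183.23; Nwosu 8,364.85; Halvorsen 3,280.88; Okafor 19,994.04.
After rounding ($1): Petrov $5,183; Nwosu $8,365; Halvorsen $3,281; Okafor $19,994. Sum = $36,823.
No rounding difference to absorb.

Petrov: $5,183 | Nwosu: $8,365 | Halvorsen: $3,281 | Okafor: $19,994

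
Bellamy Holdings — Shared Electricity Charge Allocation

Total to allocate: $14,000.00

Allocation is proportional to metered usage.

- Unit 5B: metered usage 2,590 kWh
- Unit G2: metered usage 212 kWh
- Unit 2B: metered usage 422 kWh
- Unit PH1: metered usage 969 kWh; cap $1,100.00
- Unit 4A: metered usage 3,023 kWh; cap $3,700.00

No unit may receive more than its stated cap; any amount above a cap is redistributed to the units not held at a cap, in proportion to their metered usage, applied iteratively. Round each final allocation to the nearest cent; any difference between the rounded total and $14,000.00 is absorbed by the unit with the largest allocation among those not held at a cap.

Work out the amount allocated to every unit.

Unit 5B: $7,390.82; Unit G2: $604.96; Unit 2B: $1,204.22; Unit PH1: $1,100.00; Unit 4A: $3,700.00

Total metered usage = 7,216.
Pro-rata shares before constraints: Unit 5B 5,024.9446; Unit G2 411.3082; Unit 2B 818.7361; Unit PH1 1,879.9889; Unit 4A 5,865.0222.
Cap binds for Unit PH1 ($1,100.00), Unit 4A ($3,700.00); residual $9,200.00 reallocated over remaining metered usage 3,224.
Shares after redistribution: Unit 5B 7,390.8189 → $7,390.82; Unit G2 604.9628 → $604.96; Unit 2B 1,204.2184 → $1,204.22.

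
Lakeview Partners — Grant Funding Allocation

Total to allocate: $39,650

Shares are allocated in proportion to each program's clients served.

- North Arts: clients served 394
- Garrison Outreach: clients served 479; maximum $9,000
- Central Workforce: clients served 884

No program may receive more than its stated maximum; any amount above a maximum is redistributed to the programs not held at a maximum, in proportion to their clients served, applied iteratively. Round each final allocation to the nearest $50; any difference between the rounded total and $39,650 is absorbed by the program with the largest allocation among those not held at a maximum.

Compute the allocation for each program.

North Arts: $9,450 | Garrison Outreach: $9,000 | Central Workforce: $21,200

Combined clients served = 1,757.
Proportional shares (ignoring caps): North Arts 8,891.35; Garrison Outreach 10,809.53; Central Workforce 19,949.12.
Held at cap: Garrison Outreach ($9,000); remaining pool $30,650 reallocated over remaining clients served 1,278.
Remaining shares: North Arts 9,449.22 → $9,450; Central Workforce 21,200.78 → $21,200.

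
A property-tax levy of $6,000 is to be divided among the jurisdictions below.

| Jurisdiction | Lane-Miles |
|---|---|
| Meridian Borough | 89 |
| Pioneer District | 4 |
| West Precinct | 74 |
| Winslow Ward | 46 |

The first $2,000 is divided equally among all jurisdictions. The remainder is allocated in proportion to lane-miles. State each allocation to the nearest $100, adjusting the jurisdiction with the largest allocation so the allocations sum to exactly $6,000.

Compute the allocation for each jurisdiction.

$2,000 shared equally gives $500 per jurisdiction.
Remainder $4,000 by lane-miles (total 213): Meridian Borough 1,671.36 → $1,700; Pioneer District 75.12 → $100; West Precinct 1,389.67 → $1,400; Winslow Ward 863.85 → $900.
Rounding difference −$100 on remainder applied to Meridian Borough.
Totals: Meridian Borough $500 + $1,600 = $2,100; Pioneer District $500 + $100 = $600; West Precinct $500 + $1,400 = $1,900; Winslow Ward $500 + $900 = $1,400.

Meridian Borough: $2,100 · Pioneer District: $600 · West Precinct: $1,900 · Winslow Ward: $1,400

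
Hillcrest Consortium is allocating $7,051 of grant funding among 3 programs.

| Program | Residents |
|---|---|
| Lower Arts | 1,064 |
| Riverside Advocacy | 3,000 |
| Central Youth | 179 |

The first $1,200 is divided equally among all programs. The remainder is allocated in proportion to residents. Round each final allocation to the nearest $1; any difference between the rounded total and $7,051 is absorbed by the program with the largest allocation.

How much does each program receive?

Equal tier: $1,200 ÷ 3 = $400 apiece.
Remainder $5,851 by residents (total 4,243): Lower Arts 1,467.23 → $1,467; Riverside Advocacy 4,136.93 → $4,137; Central Youth 246.84 → $247.
Totals: Lower Arts $400 + $1,467 = $1,867; Riverside Advocacy $400 + $4,137 = $4,537; Central Youth $400 + $247 = $647.

Lower Arts: $1,867; Riverside Advocacy: $4,537; Central Youth: $647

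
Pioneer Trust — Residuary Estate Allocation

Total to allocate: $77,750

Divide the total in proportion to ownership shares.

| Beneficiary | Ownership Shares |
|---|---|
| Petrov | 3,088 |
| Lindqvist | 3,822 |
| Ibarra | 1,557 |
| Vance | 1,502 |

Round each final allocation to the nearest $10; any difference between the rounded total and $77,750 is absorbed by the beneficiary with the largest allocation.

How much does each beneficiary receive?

Ownership shares total: 9,969.
Pro-rata amounts: Petrov 3,088/9,969 × $77,750 = 24,083.86; Lindqvist 3,822/9,969 × $77,750 = 29,808.46; Ibarra 1,557/9,969 × $77,750 = 12,143.32; Vance 1,502/9,969 × $77,750 = 11,714.36.
At nearest $10: Petrov $24,080; Lindqvist $29,810; Ibarra $12,140; Vance $11,710. Sum = $77,740.
Difference $77,750 − $77,740 = +$10 applied to largest allocation (Lindqvist): Lindqvist becomes $29,820.

Petrov: $24,080; Lindqvist: $29,820; Ibarra: $12,140; Vance: $11,710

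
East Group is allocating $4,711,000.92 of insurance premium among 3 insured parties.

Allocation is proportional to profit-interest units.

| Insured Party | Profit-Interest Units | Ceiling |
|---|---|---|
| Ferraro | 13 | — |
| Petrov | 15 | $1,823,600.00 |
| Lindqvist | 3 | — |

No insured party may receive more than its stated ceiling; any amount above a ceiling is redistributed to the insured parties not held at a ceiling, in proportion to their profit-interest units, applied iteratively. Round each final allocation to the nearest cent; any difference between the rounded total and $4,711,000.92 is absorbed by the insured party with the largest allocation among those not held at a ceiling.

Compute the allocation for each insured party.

Combined profit-interest units = 31.
Unconstrained shares: Ferraro 1,975,581.0310; Petrov 2,279,516.5742; Lindqvist 455,903.3148.
Cap binds for Petrov ($1,823,600.00); balance $2,887,400.92 reallocated over remaining profit-interest units 16.
Redistributed shares: Ferraro 2,346,013.2475 → $2,346,013.25; Lindqvist 541,387.6725 → $541,387.67.

Ferraro: $2,346,013.25 · Petrov: $1,823,600.00 · Lindqvist: $541,387.67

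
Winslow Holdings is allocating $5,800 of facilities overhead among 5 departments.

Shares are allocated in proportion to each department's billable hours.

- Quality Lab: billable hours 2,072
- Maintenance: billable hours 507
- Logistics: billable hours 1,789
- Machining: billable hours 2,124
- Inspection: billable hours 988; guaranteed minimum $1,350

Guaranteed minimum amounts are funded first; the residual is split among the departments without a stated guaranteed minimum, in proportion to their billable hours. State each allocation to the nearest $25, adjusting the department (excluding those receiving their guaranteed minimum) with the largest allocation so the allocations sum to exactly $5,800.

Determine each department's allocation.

Quality Lab: $1,425 · Maintenance: $350 · Logistics: $1,225 · Machining: $1,450 · Inspection: $1,350

Guaranteed amounts: Inspection $1,350. Remaining pool $4,450.
Remaining pool split over remaining billable hours 6,492: Quality Lab 1,420.27 → $1,425; Maintenance 347.53 → $350; Logistics 1,226.29 → $1,225; Machining 1,455.91 → $1,450.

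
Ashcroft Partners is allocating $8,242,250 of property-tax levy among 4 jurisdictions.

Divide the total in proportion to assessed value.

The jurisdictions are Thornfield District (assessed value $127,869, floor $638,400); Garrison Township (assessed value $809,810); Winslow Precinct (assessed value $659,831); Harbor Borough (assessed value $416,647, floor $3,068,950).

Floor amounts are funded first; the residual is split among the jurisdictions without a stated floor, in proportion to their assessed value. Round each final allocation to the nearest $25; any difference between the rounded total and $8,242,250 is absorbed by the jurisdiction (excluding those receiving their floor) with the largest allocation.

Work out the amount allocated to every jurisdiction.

Minimums first: Thornfield District $638,400; Harbor Borough $3,068,950. Residual $4,534,900.
Residual split over remaining assessed value 1,469,641: Garrison Township 2,498,846.57 → $2,498,850; Winslow Precinct 2,036,053.43 → $2,036,050.

Thornfield District: $638,400 · Garrison Township: $2,498,850 · Winslow Precinct: $2,036,050 · Harbor Borough: $3,068,950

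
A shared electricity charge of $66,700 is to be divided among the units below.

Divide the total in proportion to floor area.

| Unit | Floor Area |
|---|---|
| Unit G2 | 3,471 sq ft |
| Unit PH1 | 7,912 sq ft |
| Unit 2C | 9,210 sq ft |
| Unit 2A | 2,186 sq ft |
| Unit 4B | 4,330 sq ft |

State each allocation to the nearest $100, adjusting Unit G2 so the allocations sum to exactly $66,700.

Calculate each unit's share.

Unit G2: $8,400 · Unit PH1: $19,500 · Unit 2C: $22,700 · Unit 2A: $5,400 · Unit 4B: $10,700

Total floor area = 27,109.
Unrounded shares: Unit G2 3,471/27,109 × $66,700 = 8,540.18; Unit PH1 7,912/27,109 × $66,700 = 19,466.98; Unit 2C 9,210/27,109 × $66,700 = 22,660.63; Unit 2A 2,186/27,109 × $66,700 = 5,378.52; Unit 4B 4,330/27,109 × $66,700 = 10,653.69.
Rounded to nearest $100: Unit G2 $8,500; Unit PH1 $19,500; Unit 2C $22,700; Unit 2A $5,400; Unit 4B $10,700. Sum = $66,800.
Difference $66,700 − $66,800 = −$100 applied to Unit G2: Unit G2 becomes $8,400.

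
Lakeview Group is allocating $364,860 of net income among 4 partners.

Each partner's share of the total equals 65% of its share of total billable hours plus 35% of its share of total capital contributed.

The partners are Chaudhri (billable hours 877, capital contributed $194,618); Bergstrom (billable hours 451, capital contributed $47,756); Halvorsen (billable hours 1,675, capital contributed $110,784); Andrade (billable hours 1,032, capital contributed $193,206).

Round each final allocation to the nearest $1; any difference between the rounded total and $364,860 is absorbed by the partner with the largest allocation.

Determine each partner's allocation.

Chaudhri: $97,034 | Bergstrom: $37,670 | Halvorsen: $124,342 | Andrade: $105,814

Billable hours total 4,035; capital contributed total 546,364.
Composite weights (65% billable hours + 35% capital contributed): Chaudhri 0.2659; Bergstrom 0.1032; Halvorsen 0.3408; Andrade 0.2900.
Proportional shares: Chaudhri 97,033.91; Bergstrom 37,669.69; Halvorsen 124,342.31; Andrade 105,814.09.
After rounding ($1): Chaudhri $97,034; Bergstrom $37,670; Halvorsen $124,342; Andrade $105,814. Sum = $364,860.
No rounding difference to absorb.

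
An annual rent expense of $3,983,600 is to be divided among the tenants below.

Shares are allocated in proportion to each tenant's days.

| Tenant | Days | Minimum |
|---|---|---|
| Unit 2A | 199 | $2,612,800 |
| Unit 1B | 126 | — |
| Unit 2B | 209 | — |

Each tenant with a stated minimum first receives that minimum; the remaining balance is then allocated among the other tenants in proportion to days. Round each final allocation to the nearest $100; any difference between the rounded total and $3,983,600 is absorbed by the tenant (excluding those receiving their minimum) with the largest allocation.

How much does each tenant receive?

Minimums first: Unit 2A $2,612,800. Residual $1,370,800.
Residual split over remaining days 335: Unit 1B 515,584.48 → $515,600; Unit 2B 855,215.52 → $855,200.

Unit 2A: $2,612,800 | Unit 1B: $515,600 | Unit 2B: $855,200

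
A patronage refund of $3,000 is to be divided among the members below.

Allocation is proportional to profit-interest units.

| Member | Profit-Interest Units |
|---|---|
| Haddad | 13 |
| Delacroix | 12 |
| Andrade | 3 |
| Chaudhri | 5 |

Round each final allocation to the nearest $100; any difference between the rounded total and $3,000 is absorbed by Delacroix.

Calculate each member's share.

Combined profit-interest units = 33.
Unrounded shares: Haddad 13/33 × $3,000 = 1,181.82; Delacroix 12/33 × $3,000 = 1,090.91; Andrade 3/33 × $3,000 = 272.73; Chaudhri 5/33 × $3,000 = 454.55.
Rounded to nearest $100: Haddad $1,200; Delacroix $1,100; Andrade $300; Chaudhri $500. Sum = $3,100.
Difference $3,000 − $3,100 = −$100 applied to Delacroix: Delacroix becomes $1,000.

Haddad: $1,200 · Delacroix: $1,000 · Andrade: $300 · Chaudhri: $500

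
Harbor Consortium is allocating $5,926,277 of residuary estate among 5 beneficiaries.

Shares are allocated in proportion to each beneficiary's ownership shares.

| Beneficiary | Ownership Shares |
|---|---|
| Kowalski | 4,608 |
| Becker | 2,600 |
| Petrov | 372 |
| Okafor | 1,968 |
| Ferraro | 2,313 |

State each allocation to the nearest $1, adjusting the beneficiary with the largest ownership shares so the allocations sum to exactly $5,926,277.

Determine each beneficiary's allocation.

Sum of ownership shares: 11,861.
Proportional shares: Kowalski 4,608/11,861 × $5,926,277 = 2,302,359.36; Becker 2,600/11,861 × $5,926,277 = 1,299,074.29; Petrov 372/11,861 × $5,926,277 = 185,867.55; Okafor 1,968/11,861 × $5,926,277 = 983,299.31; Ferraro 2,313/11,861 × $5,926,277 = 1,155,676.48.
At nearest $1: Kowalski $2,302,359; Becker $1,299,074; Petrov $185,868; Okafor $983,299; Ferraro $1,155,676. Sum = $5,926,276.
Difference $5,926,277 − $5,926,276 = +$1 applied to largest ownership shares (Kowalski): Kowalski becomes $2,302,360.

Kowalski: $2,302,360 | Becker: $1,299,074 | Petrov: $185,868 | Okafor: $983,299 | Ferraro: $1,155,676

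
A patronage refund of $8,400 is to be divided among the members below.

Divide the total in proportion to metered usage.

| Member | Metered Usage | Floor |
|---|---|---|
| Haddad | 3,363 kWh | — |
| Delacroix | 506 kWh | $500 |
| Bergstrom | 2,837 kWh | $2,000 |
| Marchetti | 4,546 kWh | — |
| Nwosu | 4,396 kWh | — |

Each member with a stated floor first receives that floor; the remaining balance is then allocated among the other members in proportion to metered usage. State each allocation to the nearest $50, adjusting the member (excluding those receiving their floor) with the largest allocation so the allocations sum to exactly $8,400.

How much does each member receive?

Haddad: $1,600 | Delacroix: $500 | Bergstrom: $2,000 | Marchetti: $2,200 | Nwosu: $2,100

Minimums first: Delacroix $500; Bergstrom $2,000. Residual $5,900.
Residual split over remaining metered usage 12,305: Haddad 1,612.49 → $1,600; Marchetti 2,179.72 → $2,200; Nwosu 2,107.79 → $2,100.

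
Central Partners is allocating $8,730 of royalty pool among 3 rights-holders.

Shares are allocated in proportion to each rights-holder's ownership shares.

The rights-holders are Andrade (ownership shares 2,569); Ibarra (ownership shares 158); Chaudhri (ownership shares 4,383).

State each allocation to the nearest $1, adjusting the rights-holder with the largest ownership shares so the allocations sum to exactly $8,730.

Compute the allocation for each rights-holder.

Sum of ownership shares: 2,569 + 158 + 4,383 = 7,110.
Raw shares: Andrade 3,154.34; Ibarra 194.00; Chaudhri 5,381.66.
After rounding ($1): Andrade $3,154; Ibarra $194; Chaudhri $5,382. Sum = $8,730.
Rounded total matches; no reconciliation needed.

Andrade: $3,154; Ibarra: $194; Chaudhri: $5,382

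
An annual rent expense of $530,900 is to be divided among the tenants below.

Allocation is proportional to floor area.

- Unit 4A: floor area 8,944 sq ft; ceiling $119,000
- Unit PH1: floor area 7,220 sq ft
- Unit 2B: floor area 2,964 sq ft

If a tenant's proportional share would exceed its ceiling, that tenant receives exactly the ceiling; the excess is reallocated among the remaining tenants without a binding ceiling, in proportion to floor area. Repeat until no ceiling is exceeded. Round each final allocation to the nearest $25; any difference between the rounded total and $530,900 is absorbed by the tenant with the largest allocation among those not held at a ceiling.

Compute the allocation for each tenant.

Combined floor area = 19,128.
Pro-rata shares before constraints: Unit 4A 248,241.82; Unit PH1 200,391.99; Unit 2B 82,266.19.
Cap binds for Unit 4A ($119,000); residual $411,900 reallocated over remaining floor area 10,184.
Redistributed shares: Unit PH1 292,018.66 → $292,025; Unit 2B 119,881.34 → $119,875.

Unit 4A: $119,000; Unit PH1: $292,025; Unit 2B: $119,875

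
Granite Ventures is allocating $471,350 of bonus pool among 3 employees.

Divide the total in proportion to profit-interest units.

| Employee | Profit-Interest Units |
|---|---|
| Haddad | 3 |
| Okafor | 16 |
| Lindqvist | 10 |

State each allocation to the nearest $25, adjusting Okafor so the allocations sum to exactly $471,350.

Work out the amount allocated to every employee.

Profit-interest units total: 29.
Raw shares: Haddad 3/29 × $471,350 = 48,760.34; Okafor 16/29 × $471,350 = 260,055.17; Lindqvist 10/29 × $471,350 = 162,534.48.
After rounding ($25): Haddad $48,750; Okafor $260,050; Lindqvist $162,525. Sum = $471,325.
Difference $471,350 − $471,325 = +$25 applied to Okafor: Okafor becomes $260,075.

Haddad: $48,750; Okafor: $260,075; Lindqvist: $162,525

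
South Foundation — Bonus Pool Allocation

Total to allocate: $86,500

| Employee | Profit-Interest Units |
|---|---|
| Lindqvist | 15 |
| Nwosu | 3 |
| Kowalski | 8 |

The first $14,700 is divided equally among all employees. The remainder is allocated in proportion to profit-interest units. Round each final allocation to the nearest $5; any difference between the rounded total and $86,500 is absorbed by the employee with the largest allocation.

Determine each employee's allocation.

Lindqvist: $46,325 | Nwosu: $13,185 | Kowalski: $26,990

$14,700 shared equally gives $4,900 per employee.
Remainder $71,800 by profit-interest units (total 26): Lindqvist 41,423.08 → $41,425; Nwosu 8,284.62 → $8,285; Kowalski 22,092.31 → $22,090.
Totals: Lindqvist $4,900 + $41,425 = $46,325; Nwosu $4,900 + $8,285 = $13,185; Kowalski $4,900 + $22,090 = $26,990.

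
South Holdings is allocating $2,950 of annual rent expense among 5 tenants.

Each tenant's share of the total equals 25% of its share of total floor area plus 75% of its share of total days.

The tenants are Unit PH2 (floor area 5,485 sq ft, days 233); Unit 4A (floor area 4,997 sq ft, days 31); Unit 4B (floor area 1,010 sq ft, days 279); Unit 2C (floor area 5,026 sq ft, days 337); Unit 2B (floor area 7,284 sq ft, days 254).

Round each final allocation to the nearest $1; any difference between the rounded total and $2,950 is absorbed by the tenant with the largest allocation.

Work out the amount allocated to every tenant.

Unit PH2: $625 | Unit 4A: $215 | Unit 4B: $576 | Unit 2C: $813 | Unit 2B: $721

Totals — floor area 23,802, days 1,134.
Blended shares (25% floor area + 75% days): Unit PH2 0.2117; Unit 4A 0.0730; Unit 4B 0.1951; Unit 2C 0.2757; Unit 2B 0.2445.
Pro-rata amounts: Unit PH2 624.55; Unit 4A 215.31; Unit 4B 575.64; Unit 2C 813.24; Unit 2B 721.26.
Rounded to nearest $1: Unit PH2 $625; Unit 4A $215; Unit 4B $576; Unit 2C $813; Unit 2B $721. Sum = $2,950.
No rounding difference to absorb.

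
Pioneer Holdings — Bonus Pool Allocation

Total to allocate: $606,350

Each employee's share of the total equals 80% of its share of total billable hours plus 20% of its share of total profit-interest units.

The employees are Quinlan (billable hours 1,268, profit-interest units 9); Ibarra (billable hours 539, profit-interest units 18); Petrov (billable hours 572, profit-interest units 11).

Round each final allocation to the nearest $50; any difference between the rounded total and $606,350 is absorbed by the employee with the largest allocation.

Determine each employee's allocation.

Billable hours total 2,379; profit-interest units total 38.
Blended shares (80% billable hours + 20% profit-interest units): Quinlan 0.4738; Ibarra 0.2760; Petrov 0.2502.
Raw shares: Quinlan 287,268.05; Ibarra 167,346.21; Petrov 151,735.73.
Rounded to nearest $50: Quinlan $287,250; Ibarra $167,350; Petrov $151,750. Sum = $606,350.
No rounding difference to absorb.

Quinlan: $287,250; Ibarra: $167,350; Petrov: $151,750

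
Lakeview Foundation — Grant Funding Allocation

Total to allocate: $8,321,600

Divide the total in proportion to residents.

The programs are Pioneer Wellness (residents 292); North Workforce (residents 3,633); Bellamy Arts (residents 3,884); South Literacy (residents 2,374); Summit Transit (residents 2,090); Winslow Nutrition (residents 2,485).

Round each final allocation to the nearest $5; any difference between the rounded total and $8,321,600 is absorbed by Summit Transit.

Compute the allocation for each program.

Pioneer Wellness: $164,650 · North Workforce: $2,048,540 · Bellamy Arts: $2,190,075 · South Literacy: $1,338,630 · Summit Transit: $1,178,485 · Winslow Nutrition: $1,401,220

Combined residents = 14,758.
Raw shares: Pioneer Wellness 292/14,758 × $8,321,600 = 164,650.17; North Workforce 3,633/14,758 × $8,321,600 = 2,048,541.32; Bellamy Arts 3,884/14,758 × $8,321,600 = 2,190,072.80; South Literacy 2,374/14,758 × $8,321,600 = 1,338,628.43; Summit Transit 2,090/14,758 × $8,321,600 = 1,178,489.23; Winslow Nutrition 2,485/14,758 × $8,321,600 = 1,401,218.05.
After rounding ($5): Pioneer Wellness $164,650; North Workforce $2,048,540; Bellamy Arts $2,190,075; South Literacy $1,338,630; Summit Transit $1,178,490; Winslow Nutrition $1,401,220. Sum = $8,321,605.
Difference $8,321,600 − $8,321,605 = −$5 applied to Summit Transit: Summit Transit becomes $1,178,485.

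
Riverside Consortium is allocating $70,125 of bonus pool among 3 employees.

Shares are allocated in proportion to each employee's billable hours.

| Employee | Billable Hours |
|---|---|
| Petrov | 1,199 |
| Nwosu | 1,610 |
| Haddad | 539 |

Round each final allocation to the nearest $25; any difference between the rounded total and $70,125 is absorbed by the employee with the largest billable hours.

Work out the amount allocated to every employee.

Petrov: $25,125; Nwosu: $33,700; Haddad: $11,300

Sum of billable hours: 3,348.
Unrounded shares: Petrov 1,199/3,348 × $70,125 = 25,113.46; Nwosu 1,610/3,348 × $70,125 = 33,722.00; Haddad 539/3,348 × $70,125 = 11,289.54.
After rounding ($25): Petrov $25,125; Nwosu $33,725; Haddad $11,300. Sum = $70,150.
Difference $70,125 − $70,150 = −$25 applied to largest billable hours (Nwosu): Nwosu becomes $33,700.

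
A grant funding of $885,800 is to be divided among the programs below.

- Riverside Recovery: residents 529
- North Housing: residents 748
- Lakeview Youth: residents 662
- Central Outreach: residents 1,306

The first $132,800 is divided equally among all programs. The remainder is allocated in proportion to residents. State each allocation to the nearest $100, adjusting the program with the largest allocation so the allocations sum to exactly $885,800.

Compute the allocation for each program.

$132,800 shared equally gives $33,200 per program.
Remainder $753,000 by residents (total 3,245): Riverside Recovery 122,754.08 → $122,800; North Housing 173,572.88 → $173,600; Lakeview Youth 153,616.64 → $153,600; Central Outreach 303,056.39 → $303,100.
Rounding difference −$100 on remainder applied to Central Outreach.
Totals: Riverside Recovery $33,200 + $122,800 = $156,000; North Housing $33,200 + $173,600 = $206,800; Lakeview Youth $33,200 + $153,600 = $186,800; Central Outreach $33,200 + $303,000 = $336,200.

Riverside Recovery: $156,000 · North Housing: $206,800 · Lakeview Youth: $186,800 · Central Outreach: $336,200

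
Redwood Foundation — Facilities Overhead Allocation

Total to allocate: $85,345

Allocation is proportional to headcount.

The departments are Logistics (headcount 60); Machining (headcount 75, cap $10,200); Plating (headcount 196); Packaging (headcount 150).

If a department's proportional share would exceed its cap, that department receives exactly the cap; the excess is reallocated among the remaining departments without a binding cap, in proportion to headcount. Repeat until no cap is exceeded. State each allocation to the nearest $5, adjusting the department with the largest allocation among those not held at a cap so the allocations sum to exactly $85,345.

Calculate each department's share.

Logistics: $11,105 · Machining: $10,200 · Plating: $36,275 · Packaging: $27,765

Headcount total: 481.
Proportional shares (ignoring caps): Logistics 10,645.95; Machining 13,307.43; Plating 34,776.76; Packaging 26,614.86.
Cap binds for Machining ($10,200); remaining pool $75,145 reallocated over remaining headcount 406.
Redistributed shares: Logistics 11,105.17 → $11,105; Plating 36,276.90 → $36,275; Packaging 27,762.93 → $27,765.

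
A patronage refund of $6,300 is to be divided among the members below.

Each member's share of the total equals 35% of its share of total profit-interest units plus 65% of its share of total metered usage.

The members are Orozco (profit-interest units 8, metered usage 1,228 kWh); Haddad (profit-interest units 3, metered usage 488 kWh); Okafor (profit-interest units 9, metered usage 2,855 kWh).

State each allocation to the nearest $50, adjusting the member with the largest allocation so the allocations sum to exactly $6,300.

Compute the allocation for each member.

Profit-interest units total 20; metered usage total 4,571.
Combined weights (35% profit-interest units + 65% metered usage): Orozco 0.3146; Haddad 0.1219; Okafor 0.5635.
Pro-rata amounts: Orozco 1,982.12; Haddad 767.93; Okafor 3,549.95.
Rounded to nearest $50: Orozco $2,000; Haddad $750; Okafor $3,550. Sum = $6,300.
Rounded total matches; no reconciliation needed.

Orozco: $2,000 · Haddad: $750 · Okafor: $3,550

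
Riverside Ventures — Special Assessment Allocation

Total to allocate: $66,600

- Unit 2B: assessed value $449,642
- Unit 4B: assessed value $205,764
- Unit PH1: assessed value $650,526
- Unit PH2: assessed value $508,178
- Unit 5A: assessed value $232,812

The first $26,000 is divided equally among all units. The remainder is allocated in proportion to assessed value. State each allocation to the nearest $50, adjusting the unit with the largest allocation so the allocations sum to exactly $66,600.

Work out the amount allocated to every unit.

Unit 2B: $14,100; Unit 4B: $9,300; Unit PH1: $18,100; Unit PH2: $15,300; Unit 5A: $9,800

Equal tier: $26,000 ÷ 5 = $5,200 apiece.
Remainder $40,600 by assessed value (total 2,046,922): Unit 2B 8,918.50 → $8,900; Unit 4B 4,081.26 → $4,100; Unit PH1 12,902.96 → $12,900; Unit PH2 10,079.54 → $10,100; Unit 5A 4,617.75 → $4,600.
Totals: Unit 2B $5,200 + $8,900 = $14,100; Unit 4B $5,200 + $4,100 = $9,300; Unit PH1 $5,200 + $12,900 = $18,100; Unit PH2 $5,200 + $10,100 = $15,300; Unit 5A $5,200 + $4,600 = $9,800.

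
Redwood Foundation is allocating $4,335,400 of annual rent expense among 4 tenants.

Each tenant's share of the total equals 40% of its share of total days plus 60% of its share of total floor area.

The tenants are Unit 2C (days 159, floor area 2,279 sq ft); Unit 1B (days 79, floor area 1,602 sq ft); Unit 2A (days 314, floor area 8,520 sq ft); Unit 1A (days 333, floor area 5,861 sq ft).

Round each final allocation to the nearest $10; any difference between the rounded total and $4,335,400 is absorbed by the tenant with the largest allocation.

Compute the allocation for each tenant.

Unit 2C: $636,180 · Unit 1B: $382,990 · Unit 2A: $1,828,870 · Unit 1A: $1,487,360

Totals — days 885, floor area 18,262.
Composite weights (40% days + 60% floor area): Unit 2C 0.1467; Unit 1B 0.0883; Unit 2A 0.4218; Unit 1A 0.3431.
Pro-rata amounts: Unit 2C 636,181.80; Unit 1B 382,989.67; Unit 2A 1,828,873.02; Unit 1A 1,487,355.51.
After rounding ($10): Unit 2C $636,180; Unit 1B $382,990; Unit 2A $1,828,870; Unit 1A $1,487,360. Sum = $4,335,400.
No rounding difference to absorb.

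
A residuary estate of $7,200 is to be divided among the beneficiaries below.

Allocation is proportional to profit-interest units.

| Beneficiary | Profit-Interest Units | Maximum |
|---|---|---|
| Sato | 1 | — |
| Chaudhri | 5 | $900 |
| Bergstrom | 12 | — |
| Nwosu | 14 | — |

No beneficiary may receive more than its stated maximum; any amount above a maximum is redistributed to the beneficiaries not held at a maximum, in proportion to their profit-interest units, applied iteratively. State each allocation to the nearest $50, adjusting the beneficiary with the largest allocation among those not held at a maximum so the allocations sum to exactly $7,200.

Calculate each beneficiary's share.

Sato: $250 | Chaudhri: $900 | Bergstrom: $2,800 | Nwosu: $3,250

Sum of profit-interest units: 32.
Unconstrained shares: Sato 225.00; Chaudhri 1,125.00; Bergstrom 2,700.00; Nwosu 3,150.00.
Capped: Chaudhri ($900); balance $6,300 reallocated over remaining profit-interest units 27.
Remaining shares: Sato 233.33 → $250; Bergstrom 2,800.00 → $2,800; Nwosu 3,266.67 → $3,250.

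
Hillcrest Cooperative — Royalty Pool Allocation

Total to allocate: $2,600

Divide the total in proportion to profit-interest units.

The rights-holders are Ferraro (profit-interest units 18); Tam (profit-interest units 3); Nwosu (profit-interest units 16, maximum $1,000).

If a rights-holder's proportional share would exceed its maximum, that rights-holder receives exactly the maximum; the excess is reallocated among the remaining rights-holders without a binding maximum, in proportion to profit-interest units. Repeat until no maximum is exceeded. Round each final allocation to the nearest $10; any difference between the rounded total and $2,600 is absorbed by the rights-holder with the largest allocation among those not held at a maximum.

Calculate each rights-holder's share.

Combined profit-interest units = 37.
Unconstrained shares: Ferraro 1,264.86; Tam 210.81; Nwosu 1,124.32.
Cap binds for Nwosu ($1,000); remaining pool $1,600 reallocated over remaining profit-interest units 21.
Shares after redistribution: Ferraro 1,371.43 → $1,370; Tam 228.57 → $230.

Ferraro: $1,370 · Tam: $230 · Nwosu: $1,000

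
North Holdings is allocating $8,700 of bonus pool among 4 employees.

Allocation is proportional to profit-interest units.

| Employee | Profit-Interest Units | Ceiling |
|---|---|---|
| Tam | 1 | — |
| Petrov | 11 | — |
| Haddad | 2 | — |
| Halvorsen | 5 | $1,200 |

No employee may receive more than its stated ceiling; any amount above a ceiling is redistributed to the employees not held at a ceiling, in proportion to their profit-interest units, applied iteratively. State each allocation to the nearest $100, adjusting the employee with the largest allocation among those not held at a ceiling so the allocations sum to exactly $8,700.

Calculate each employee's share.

Profit-interest units total: 19.
Pro-rata shares before constraints: Tam 457.89; Petrov 5,036.84; Haddad 915.79; Halvorsen 2,289.47.
Capped: Halvorsen ($1,200); residual $7,500 reallocated over remaining profit-interest units 14.
Remaining shares: Tam 535.71 → $500; Petrov 5,892.86 → $5,900; Haddad 1,071.43 → $1,100.

Tam: $500; Petrov: $5,900; Haddad: $1,100; Halvorsen: $1,200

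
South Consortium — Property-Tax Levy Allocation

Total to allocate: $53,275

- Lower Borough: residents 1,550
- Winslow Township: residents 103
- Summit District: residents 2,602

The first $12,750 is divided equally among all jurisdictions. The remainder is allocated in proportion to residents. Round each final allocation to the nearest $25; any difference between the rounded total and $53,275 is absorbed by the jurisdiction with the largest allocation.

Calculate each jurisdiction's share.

Lower Borough: $19,000 | Winslow Township: $5,225 | Summit District: $29,050

$12,750 shared equally gives $4,250 per jurisdiction.
Remainder $40,525 by residents (total 4,255): Lower Borough 14,762.34 → $14,750; Winslow Township 980.98 → $975; Summit District 24,781.68 → $24,775.
Rounding difference +$25 on remainder applied to Summit District.
Totals: Lower Borough $4,250 + $14,750 = $19,000; Winslow Township $4,250 + $975 = $5,225; Summit District $4,250 + $24,800 = $29,050.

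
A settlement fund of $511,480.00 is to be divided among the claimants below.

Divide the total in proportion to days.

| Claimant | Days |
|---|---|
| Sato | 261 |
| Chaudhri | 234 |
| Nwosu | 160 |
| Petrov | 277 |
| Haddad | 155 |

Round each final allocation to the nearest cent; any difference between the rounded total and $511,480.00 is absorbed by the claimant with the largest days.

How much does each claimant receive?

Sato: $122,811.67; Chaudhri: $110,107.01; Nwosu: $75,286.84; Petrov: $130,340.35; Haddad: $72,934.13

Sum of days: 261 + 234 + 160 + 277 + 155 = 1,087.
Pro-rata amounts: Sato 122,811.6651; Chaudhri 110,107.0101; Nwosu 75,286.8445; Petrov 130,340.3496; Haddad 72,934.1306.
Rounded to nearest cent: Sato $122,811.67; Chaudhri $110,107.01; Nwosu $75,286.84; Petrov $130,340.35; Haddad $72,934.13. Sum = $511,480.00.
Sum already equals the total — no adjustment.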